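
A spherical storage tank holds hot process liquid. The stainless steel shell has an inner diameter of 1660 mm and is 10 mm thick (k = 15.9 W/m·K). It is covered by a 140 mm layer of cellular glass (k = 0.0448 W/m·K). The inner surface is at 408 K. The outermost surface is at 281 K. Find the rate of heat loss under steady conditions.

Each spherical layer contributes R = (1/r_i − 1/r_o)/(4πk):
R_stainless steel shell = (1/0.83 − 1/0.84)/(4π×15.9) = 7.179×10^-5 K/W
R_cellular glass = (1/0.84 − 1/0.98)/(4π×0.0448) = 0.3021 K/W
R_total = 0.3022 K/W
Q = ΔT/R_total = 127/0.3022

Q ≈ 420 W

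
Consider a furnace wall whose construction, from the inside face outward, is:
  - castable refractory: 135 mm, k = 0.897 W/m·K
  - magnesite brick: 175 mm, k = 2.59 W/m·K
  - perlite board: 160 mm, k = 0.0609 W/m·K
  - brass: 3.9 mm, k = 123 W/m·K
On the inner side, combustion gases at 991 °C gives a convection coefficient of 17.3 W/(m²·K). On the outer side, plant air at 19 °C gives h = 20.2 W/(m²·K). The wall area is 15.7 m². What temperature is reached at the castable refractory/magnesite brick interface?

Using the resistance-network approach (series):
R_inner film = 1/(h_i·A) = 1/(17.3×15.7) = 0.003682 K/W
R_castable refractory = L/(kA) = 0.135/(0.897×15.7) = 0.009586 K/W
R_magnesite brick = L/(kA) = 0.175/(2.59×15.7) = 0.004304 K/W
R_perlite board = L/(kA) = 0.16/(0.0609×15.7) = 0.1673 K/W
R_brass = L/(kA) = 0.0039/(123×15.7) = 2.02×10^-6 K/W
R_outer film = 1/(h_o·A) = 1/(20.2×15.7) = 0.003153 K/W
R_total = 0.1881 K/W;  Q = ΔT/R_total = 972/0.1881 = 5168 W
T_interface = T_inner − Q·ΣR(inner→interface) = 991 − 5170×0.01327

T ≈ 922 °C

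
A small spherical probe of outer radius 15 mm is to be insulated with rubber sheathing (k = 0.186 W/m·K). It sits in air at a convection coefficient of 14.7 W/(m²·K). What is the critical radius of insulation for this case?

r_cr ≈ 25.3 mm

For a sphere r_cr = 2k/h = 2×0.186/14.7
r_cr = 25.3 mm; since the bare radius (15 mm) is below r_cr, adding a thin layer of insulation will *increase* heat loss.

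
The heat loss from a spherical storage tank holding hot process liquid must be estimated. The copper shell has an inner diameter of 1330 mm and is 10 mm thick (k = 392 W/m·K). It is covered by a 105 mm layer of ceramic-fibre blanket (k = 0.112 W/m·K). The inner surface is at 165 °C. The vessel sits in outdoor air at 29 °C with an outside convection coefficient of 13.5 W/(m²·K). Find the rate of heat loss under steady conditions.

Q ≈ 898 W

Each spherical layer contributes R = (1/r_i − 1/r_o)/(4πk):
R_copper shell = (1/0.665 − 1/0.675)/(4π×392) = 4.523×10^-6 K/W
R_ceramic-fibre blanket = (1/0.675 − 1/0.78)/(4π×0.112) = 0.1417 K/W
R_outer film = 1/(h·4πr_o²) = 1/(13.5×4π×0.78²) = 0.009689 K/W
R_total = 0.1514 K/W
Q = ΔT/R_total = 136/0.1514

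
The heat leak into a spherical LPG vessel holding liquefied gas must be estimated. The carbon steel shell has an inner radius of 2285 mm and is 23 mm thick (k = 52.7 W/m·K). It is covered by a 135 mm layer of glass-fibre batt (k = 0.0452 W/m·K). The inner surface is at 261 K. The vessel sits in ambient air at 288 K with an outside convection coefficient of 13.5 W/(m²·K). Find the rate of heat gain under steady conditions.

For a spherical shell R = (1/r₁ − 1/r₂)/(4πk); film R = 1/(h·4πr²). In series:
R_carbon steel shell = (1/2.285 − 1/2.308)/(4π×52.7) = 6.585×10^-6 K/W
R_glass-fibre batt = (1/2.308 − 1/2.443)/(4π×0.0452) = 0.04215 K/W
R_outer film = 1/(h·4πr_o²) = 1/(13.5×4π×2.443²) = 9.877×10^-4 K/W
R_total = 0.04315 K/W
Q = ΔT/R_total = 27/0.04315

Q ≈ 626 W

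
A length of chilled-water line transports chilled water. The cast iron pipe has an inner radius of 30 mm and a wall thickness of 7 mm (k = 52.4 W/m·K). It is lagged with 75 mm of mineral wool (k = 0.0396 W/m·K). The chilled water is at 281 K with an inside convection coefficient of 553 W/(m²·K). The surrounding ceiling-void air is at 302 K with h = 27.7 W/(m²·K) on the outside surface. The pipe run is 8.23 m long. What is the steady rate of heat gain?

Q ≈ 38.3 W

For a radial system each layer contributes R = ln(r_out/r_in)/(2πkL); films add R = 1/(hA).
R_inner film = 1/(h_i·2πr₁L) = 1/(553×2π×0.03×8.23) = 0.001166 K/W
R_cast iron pipe wall = ln(37/30)/(2π×52.4×8.23) = 7.74×10^-5 K/W
R_mineral wool = ln(112/37)/(2π×0.0396×8.23) = 0.5409 K/W
R_outer film = 1/(h_o·2πr_oL) = 1/(27.7×2π×0.112×8.23) = 0.006233 K/W
R_total = 0.5484 K/W
Q = ΔT/R_total = 21/0.5484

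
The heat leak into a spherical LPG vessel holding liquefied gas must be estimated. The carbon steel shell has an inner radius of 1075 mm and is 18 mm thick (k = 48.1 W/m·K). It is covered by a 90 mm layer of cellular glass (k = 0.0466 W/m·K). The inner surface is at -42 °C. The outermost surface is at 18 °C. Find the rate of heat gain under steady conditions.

Spherical conduction: R = (1/r_in − 1/r_out)/(4πk) per layer; series-sum.
R_carbon steel shell = (1/1.075 − 1/1.093)/(4π×48.1) = 2.534×10^-5 K/W
R_cellular glass = (1/1.093 − 1/1.183)/(4π×0.0466) = 0.1189 K/W
R_total = 0.1189 K/W
Q = ΔT/R_total = 60/0.1189

Q ≈ 505 W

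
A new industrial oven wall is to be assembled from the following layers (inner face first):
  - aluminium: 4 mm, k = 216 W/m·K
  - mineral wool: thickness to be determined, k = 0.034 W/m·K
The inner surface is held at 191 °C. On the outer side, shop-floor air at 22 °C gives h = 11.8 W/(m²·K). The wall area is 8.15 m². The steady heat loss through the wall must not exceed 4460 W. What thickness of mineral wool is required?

L ≈ 7.62 mm

Treating each layer as a thermal resistance in series:
R_aluminium = L/(kA) = 0.004/(216×8.15) = 2.272×10^-6 K/W
R_outer film = 1/(h_o·A) = 1/(11.8×8.15) = 0.0104 K/W
Sum of the known resistances R_other = 0.0104 K/W
Required total resistance R_tot = ΔT/Q_allow = 169/4460 = 0.03789 K/W
R_mineral wool = R_tot − R_other = 0.02749 K/W
L = R·k·A = 0.02749×0.034×8.15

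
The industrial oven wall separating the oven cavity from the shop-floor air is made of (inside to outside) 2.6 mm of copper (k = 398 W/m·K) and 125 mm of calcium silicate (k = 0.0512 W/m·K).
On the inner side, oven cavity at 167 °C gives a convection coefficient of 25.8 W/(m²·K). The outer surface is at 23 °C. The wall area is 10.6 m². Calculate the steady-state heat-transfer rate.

Q ≈ 615 W

Thermal resistances in series:
R_inner film = 1/(h_i·A) = 1/(25.8×10.6) = 0.003657 K/W
R_copper = L/(kA) = 0.0026/(398×10.6) = 6.163×10^-7 K/W
R_calcium silicate = L/(kA) = 0.125/(0.0512×10.6) = 0.2303 K/W
R_total = 0.234 K/W
Q = ΔT / R_total = 144 / 0.234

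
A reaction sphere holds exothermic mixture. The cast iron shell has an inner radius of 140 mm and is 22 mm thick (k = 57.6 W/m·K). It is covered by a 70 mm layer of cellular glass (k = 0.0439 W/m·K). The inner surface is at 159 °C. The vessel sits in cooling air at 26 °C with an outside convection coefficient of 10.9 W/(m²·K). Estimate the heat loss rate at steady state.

Spherical conduction: R = (1/r_in − 1/r_out)/(4πk) per layer; series-sum.
R_cast iron shell = (1/0.14 − 1/0.162)/(4π×57.6) = 0.00134 K/W
R_cellular glass = (1/0.162 − 1/0.232)/(4π×0.0439) = 3.376 K/W
R_outer film = 1/(h·4πr_o²) = 1/(10.9×4π×0.232²) = 0.1356 K/W
R_total = 3.513 K/W
Q = ΔT/R_total = 133/3.513

Q ≈ 37.9 W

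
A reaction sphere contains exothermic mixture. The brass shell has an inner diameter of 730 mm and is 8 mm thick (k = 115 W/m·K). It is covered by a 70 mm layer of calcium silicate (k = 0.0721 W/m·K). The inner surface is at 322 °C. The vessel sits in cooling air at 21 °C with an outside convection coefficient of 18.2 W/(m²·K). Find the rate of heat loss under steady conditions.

Q ≈ 614 W

For a spherical shell R = (1/r₁ − 1/r₂)/(4πk); film R = 1/(h·4πr²). In series:
R_brass shell = (1/0.365 − 1/0.373)/(4π×115) = 4.066×10^-5 K/W
R_calcium silicate = (1/0.373 − 1/0.443)/(4π×0.0721) = 0.4676 K/W
R_outer film = 1/(h·4πr_o²) = 1/(18.2×4π×0.443²) = 0.02228 K/W
R_total = 0.4899 K/W
Q = ΔT/R_total = 301/0.4899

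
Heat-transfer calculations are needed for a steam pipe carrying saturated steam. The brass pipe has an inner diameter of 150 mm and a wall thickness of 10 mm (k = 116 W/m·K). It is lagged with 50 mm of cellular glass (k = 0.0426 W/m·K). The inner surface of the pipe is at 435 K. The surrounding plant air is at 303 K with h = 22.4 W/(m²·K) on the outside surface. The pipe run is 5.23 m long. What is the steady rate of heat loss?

For a radial system each layer contributes R = ln(r_out/r_in)/(2πkL); films add R = 1/(hA).
R_brass pipe wall = ln(85/75)/(2π×116×5.23) = 3.283×10^-5 K/W
R_cellular glass = ln(135/85)/(2π×0.0426×5.23) = 0.3305 K/W
R_outer film = 1/(h_o·2πr_oL) = 1/(22.4×2π×0.135×5.23) = 0.01006 K/W
R_total = 0.3406 K/W
Q = ΔT/R_total = 132/0.3406

Q ≈ 388 W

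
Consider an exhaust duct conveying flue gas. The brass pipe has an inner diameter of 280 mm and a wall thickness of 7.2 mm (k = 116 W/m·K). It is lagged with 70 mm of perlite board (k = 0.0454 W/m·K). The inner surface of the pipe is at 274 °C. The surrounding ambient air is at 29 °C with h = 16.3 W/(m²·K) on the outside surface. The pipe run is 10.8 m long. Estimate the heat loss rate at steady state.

Q ≈ 1880 W

For a radial system each layer contributes R = ln(r_out/r_in)/(2πkL); films add R = 1/(hA).
R_brass pipe wall = ln(147.2/140)/(2π×116×10.8) = 6.371×10^-6 K/W
R_perlite board = ln(217.2/147.2)/(2π×0.0454×10.8) = 0.1263 K/W
R_outer film = 1/(h_o·2πr_oL) = 1/(16.3×2π×0.2172×10.8) = 0.004162 K/W
R_total = 0.1304 K/W
Q = ΔT/R_total = 245/0.1304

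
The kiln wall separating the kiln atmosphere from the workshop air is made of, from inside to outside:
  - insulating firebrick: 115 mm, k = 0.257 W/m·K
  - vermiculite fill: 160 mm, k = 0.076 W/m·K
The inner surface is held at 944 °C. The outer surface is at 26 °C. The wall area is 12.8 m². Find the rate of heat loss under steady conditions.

Treating each layer as a thermal resistance in series:
R_insulating firebrick = L/(kA) = 0.115/(0.257×12.8) = 0.03496 K/W
R_vermiculite fill = L/(kA) = 0.16/(0.076×12.8) = 0.1645 K/W
R_total = 0.1994 K/W
Q = ΔT / R_total = 918 / 0.1994

Q ≈ 4600 W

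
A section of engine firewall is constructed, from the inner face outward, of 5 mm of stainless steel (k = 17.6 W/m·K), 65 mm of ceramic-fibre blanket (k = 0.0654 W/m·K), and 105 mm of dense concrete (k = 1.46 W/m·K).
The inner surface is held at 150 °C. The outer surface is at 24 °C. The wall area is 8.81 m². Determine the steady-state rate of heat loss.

Thermal resistances in series:
R_stainless steel = L/(kA) = 0.005/(17.6×8.81) = 3.225×10^-5 K/W
R_ceramic-fibre blanket = L/(kA) = 0.065/(0.0654×8.81) = 0.1128 K/W
R_dense concrete = L/(kA) = 0.105/(1.46×8.81) = 0.008163 K/W
R_total = 0.121 K/W
Q = ΔT / R_total = 126 / 0.121

Q ≈ 1040 W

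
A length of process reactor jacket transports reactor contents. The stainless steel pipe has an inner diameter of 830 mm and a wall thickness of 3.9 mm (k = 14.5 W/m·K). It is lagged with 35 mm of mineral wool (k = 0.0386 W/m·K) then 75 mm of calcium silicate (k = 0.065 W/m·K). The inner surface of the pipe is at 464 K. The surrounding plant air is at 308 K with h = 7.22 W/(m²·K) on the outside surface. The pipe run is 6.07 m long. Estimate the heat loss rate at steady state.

For a radial system each layer contributes R = ln(r_out/r_in)/(2πkL); films add R = 1/(hA).
R_stainless steel pipe wall = ln(418.9/415)/(2π×14.5×6.07) = 1.691×10^-5 K/W
R_mineral wool = ln(453.9/418.9)/(2π×0.0386×6.07) = 0.05451 K/W
R_calcium silicate = ln(528.9/453.9)/(2π×0.065×6.07) = 0.06169 K/W
R_outer film = 1/(h_o·2πr_oL) = 1/(7.22×2π×0.5289×6.07) = 0.006866 K/W
R_total = 0.1231 K/W
Q = ΔT/R_total = 156/0.1231

Q ≈ 1270 W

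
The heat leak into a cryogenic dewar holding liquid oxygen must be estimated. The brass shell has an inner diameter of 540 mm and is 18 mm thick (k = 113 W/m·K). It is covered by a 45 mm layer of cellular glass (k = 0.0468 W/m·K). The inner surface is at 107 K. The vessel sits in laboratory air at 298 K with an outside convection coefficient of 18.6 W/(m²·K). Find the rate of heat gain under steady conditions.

Q ≈ 228 W

Each spherical layer contributes R = (1/r_i − 1/r_o)/(4πk):
R_brass shell = (1/0.27 − 1/0.288)/(4π×113) = 1.63×10^-4 K/W
R_cellular glass = (1/0.288 − 1/0.333)/(4π×0.0468) = 0.7978 K/W
R_outer film = 1/(h·4πr_o²) = 1/(18.6×4π×0.333²) = 0.03858 K/W
R_total = 0.8366 K/W
Q = ΔT/R_total = 191/0.8366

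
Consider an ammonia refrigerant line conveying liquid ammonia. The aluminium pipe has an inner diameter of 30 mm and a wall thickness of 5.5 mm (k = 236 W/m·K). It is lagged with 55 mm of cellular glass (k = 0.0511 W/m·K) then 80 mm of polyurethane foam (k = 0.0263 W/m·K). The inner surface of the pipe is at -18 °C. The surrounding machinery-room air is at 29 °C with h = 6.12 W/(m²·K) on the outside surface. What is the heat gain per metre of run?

Cylindrical conduction, so R = ln(r₂/r₁)/(2πkL) per layer, in series:
R_aluminium pipe wall = ln(20.5/15)/(2π×236×1) = 2.107×10^-4 K/W
R_cellular glass = ln(75.5/20.5)/(2π×0.0511×1) = 4.06 K/W
R_polyurethane foam = ln(155.5/75.5)/(2π×0.0263×1) = 4.372 K/W
R_outer film = 1/(h_o·2πr_oL) = 1/(6.12×2π×0.1555×1) = 0.1672 K/W
R_total = 8.6 K/W
Q = ΔT/R_total = 47/8.6

q′ ≈ 5.46 W/m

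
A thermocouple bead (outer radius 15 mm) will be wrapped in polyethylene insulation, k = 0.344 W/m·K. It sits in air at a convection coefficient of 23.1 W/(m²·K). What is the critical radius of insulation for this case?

For a sphere r_cr = 2k/h = 2×0.344/23.1
r_cr = 29.8 mm; since the bare radius (15 mm) is below r_cr, adding a thin layer of insulation will *increase* heat loss.

r_cr ≈ 29.8 mm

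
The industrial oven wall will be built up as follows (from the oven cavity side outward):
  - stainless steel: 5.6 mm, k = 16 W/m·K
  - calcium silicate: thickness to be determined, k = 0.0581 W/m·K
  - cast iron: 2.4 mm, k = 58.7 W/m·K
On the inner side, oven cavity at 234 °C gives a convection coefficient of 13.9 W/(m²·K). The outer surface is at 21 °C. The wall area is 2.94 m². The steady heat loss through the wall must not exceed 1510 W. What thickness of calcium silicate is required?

Model the wall as resistances in series:
R_inner film = 1/(h_i·A) = 1/(13.9×2.94) = 0.02447 K/W
R_stainless steel = L/(kA) = 0.0056/(16×2.94) = 1.19×10^-4 K/W
R_cast iron = L/(kA) = 0.0024/(58.7×2.94) = 1.391×10^-5 K/W
Sum of the known resistances R_other = 0.0246 K/W
Required total resistance R_tot = ΔT/Q_allow = 213/1510 = 0.1411 K/W
R_calcium silicate = R_tot − R_other = 0.1165 K/W
L = R·k·A = 0.1165×0.0581×2.94

L ≈ 19.9 mm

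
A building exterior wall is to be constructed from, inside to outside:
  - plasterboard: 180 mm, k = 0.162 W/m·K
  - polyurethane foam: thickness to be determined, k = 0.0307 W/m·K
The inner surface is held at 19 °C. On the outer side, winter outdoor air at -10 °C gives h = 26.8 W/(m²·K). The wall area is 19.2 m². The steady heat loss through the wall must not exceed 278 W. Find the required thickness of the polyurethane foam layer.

Series thermal resistances:
R_plasterboard = L/(kA) = 0.18/(0.162×19.2) = 0.05787 K/W
R_outer film = 1/(h_o·A) = 1/(26.8×19.2) = 0.001943 K/W
Sum of the known resistances R_other = 0.05981 K/W
Required total resistance R_tot = ΔT/Q_allow = 29/278 = 0.1043 K/W
R_polyurethane foam = R_tot − R_other = 0.0445 K/W
L = R·k·A = 0.0445×0.0307×19.2

L ≈ 26.2 mm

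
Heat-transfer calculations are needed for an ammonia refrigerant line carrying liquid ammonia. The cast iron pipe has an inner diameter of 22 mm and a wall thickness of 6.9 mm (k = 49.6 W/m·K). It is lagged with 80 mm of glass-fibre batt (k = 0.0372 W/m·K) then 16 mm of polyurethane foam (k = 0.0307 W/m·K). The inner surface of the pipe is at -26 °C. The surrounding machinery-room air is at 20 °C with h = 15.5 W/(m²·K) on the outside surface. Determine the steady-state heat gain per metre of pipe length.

For a radial system each layer contributes R = ln(r_out/r_in)/(2πkL); films add R = 1/(hA).
R_cast iron pipe wall = ln(17.9/11)/(2π×49.6×1) = 0.001562 K/W
R_glass-fibre batt = ln(97.9/17.9)/(2π×0.0372×1) = 7.27 K/W
R_polyurethane foam = ln(113.9/97.9)/(2π×0.0307×1) = 0.7848 K/W
R_outer film = 1/(h_o·2πr_oL) = 1/(15.5×2π×0.1139×1) = 0.09015 K/W
R_total = 8.146 K/W
Q = ΔT/R_total = 46/8.146

q′ ≈ 5.65 W/m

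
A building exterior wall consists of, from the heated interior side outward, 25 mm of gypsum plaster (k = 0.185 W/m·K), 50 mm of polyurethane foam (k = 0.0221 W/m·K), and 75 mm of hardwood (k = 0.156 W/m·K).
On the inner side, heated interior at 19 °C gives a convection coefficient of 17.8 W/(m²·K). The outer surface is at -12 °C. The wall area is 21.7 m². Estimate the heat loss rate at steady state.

Treating each layer as a thermal resistance in series:
R_inner film = 1/(h_i·A) = 1/(17.8×21.7) = 0.002589 K/W
R_gypsum plaster = L/(kA) = 0.025/(0.185×21.7) = 0.006227 K/W
R_polyurethane foam = L/(kA) = 0.05/(0.0221×21.7) = 0.1043 K/W
R_hardwood = L/(kA) = 0.075/(0.156×21.7) = 0.02216 K/W
R_total = 0.1352 K/W
Q = ΔT / R_total = 31 / 0.1352

Q ≈ 229 W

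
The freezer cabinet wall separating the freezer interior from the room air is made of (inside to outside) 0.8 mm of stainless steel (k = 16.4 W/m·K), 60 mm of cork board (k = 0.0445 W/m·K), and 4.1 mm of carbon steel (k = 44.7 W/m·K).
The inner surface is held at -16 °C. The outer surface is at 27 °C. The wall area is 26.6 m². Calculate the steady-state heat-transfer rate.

Q ≈ 848 W

Series thermal resistances:
R_stainless steel = L/(kA) = 0.0008/(16.4×26.6) = 1.834×10^-6 K/W
R_cork board = L/(kA) = 0.06/(0.0445×26.6) = 0.05069 K/W
R_carbon steel = L/(kA) = 0.0041/(44.7×26.6) = 3.448×10^-6 K/W
R_total = 0.05069 K/W
Q = ΔT / R_total = 43 / 0.05069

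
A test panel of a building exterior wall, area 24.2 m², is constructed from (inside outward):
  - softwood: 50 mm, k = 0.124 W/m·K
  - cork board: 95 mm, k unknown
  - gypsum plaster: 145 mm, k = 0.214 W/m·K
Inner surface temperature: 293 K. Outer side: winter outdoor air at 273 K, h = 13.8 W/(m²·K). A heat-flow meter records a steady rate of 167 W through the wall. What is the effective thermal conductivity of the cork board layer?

Model the wall as resistances in series:
R_softwood = L/(kA) = 0.05/(0.124×24.2) = 0.01666 K/W
R_gypsum plaster = L/(kA) = 0.145/(0.214×24.2) = 0.028 K/W
R_outer film = 1/(h_o·A) = 1/(13.8×24.2) = 0.002994 K/W
Sum of known resistances R_other = 0.04766 K/W
Total R = ΔT/Q = 20/167 = 0.1198 K/W
R_cork board = R_total − R_other = 0.07211 K/W
k = L/(R·A) = 0.095/(0.07211×24.2)

k ≈ 0.0544 W/(m·K)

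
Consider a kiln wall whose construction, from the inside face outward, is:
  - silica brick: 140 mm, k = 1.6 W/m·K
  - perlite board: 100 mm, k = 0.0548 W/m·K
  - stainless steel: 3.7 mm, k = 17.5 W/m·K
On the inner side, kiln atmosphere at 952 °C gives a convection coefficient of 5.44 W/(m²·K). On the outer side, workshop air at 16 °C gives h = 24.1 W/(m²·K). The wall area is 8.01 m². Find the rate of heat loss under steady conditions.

Model the wall as resistances in series:
R_inner film = 1/(h_i·A) = 1/(5.44×8.01) = 0.02295 K/W
R_silica brick = L/(kA) = 0.14/(1.6×8.01) = 0.01092 K/W
R_perlite board = L/(kA) = 0.1/(0.0548×8.01) = 0.2278 K/W
R_stainless steel = L/(kA) = 0.0037/(17.5×8.01) = 2.64×10^-5 K/W
R_outer film = 1/(h_o·A) = 1/(24.1×8.01) = 0.00518 K/W
R_total = 0.2669 K/W
Q = ΔT / R_total = 936 / 0.2669

Q ≈ 3510 W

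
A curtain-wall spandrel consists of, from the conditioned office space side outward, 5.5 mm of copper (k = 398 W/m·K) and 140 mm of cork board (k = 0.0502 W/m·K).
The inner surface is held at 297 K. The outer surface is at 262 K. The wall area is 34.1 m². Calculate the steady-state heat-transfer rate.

Q ≈ 428 W

Series thermal resistances:
R_copper = L/(kA) = 0.0055/(398×34.1) = 4.053×10^-7 K/W
R_cork board = L/(kA) = 0.14/(0.0502×34.1) = 0.08178 K/W
R_total = 0.08178 K/W
Q = ΔT / R_total = 35 / 0.08178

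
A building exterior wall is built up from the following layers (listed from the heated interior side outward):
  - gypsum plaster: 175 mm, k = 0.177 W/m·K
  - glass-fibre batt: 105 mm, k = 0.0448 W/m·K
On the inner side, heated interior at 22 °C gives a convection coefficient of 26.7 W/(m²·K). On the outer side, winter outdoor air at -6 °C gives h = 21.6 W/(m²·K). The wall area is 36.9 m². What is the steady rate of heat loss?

Q ≈ 302 W

Model the wall as resistances in series:
R_inner film = 1/(h_i·A) = 1/(26.7×36.9) = 0.001015 K/W
R_gypsum plaster = L/(kA) = 0.175/(0.177×36.9) = 0.02679 K/W
R_glass-fibre batt = L/(kA) = 0.105/(0.0448×36.9) = 0.06352 K/W
R_outer film = 1/(h_o·A) = 1/(21.6×36.9) = 0.001255 K/W
R_total = 0.09258 K/W
Q = ΔT / R_total = 28 / 0.09258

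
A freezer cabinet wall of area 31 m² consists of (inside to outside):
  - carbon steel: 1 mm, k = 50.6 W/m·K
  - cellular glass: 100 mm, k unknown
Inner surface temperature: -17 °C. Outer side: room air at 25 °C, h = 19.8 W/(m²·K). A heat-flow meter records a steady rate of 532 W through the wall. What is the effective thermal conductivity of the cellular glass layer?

Series thermal resistances:
R_carbon steel = L/(kA) = 0.001/(50.6×31) = 6.375×10^-7 K/W
R_outer film = 1/(h_o·A) = 1/(19.8×31) = 0.001629 K/W
Sum of known resistances R_other = 0.00163 K/W
Total R = ΔT/Q = 42/532 = 0.07895 K/W
R_cellular glass = R_total − R_other = 0.07732 K/W
k = L/(R·A) = 0.1/(0.07732×31)

k ≈ 0.0417 W/(m·K)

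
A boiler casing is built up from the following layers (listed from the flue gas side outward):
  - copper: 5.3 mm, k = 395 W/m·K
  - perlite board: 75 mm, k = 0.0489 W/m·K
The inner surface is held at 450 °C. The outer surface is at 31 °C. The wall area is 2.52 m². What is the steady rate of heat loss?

Q ≈ 688 W

Using the resistance-network approach (series):
R_copper = L/(kA) = 0.0053/(395×2.52) = 5.324×10^-6 K/W
R_perlite board = L/(kA) = 0.075/(0.0489×2.52) = 0.6086 K/W
R_total = 0.6086 K/W
Q = ΔT / R_total = 419 / 0.6086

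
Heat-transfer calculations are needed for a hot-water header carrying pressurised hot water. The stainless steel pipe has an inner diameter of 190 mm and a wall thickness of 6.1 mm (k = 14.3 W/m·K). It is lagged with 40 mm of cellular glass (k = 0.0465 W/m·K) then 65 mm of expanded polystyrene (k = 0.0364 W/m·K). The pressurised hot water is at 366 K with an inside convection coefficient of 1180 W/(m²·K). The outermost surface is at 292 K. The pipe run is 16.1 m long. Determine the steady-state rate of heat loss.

Q ≈ 426 W

Per-layer cylindrical resistances, series-summed:
R_inner film = 1/(h_i·2πr₁L) = 1/(1180×2π×0.095×16.1) = 8.818×10^-5 K/W
R_stainless steel pipe wall = ln(101.1/95)/(2π×14.3×16.1) = 4.302×10^-5 K/W
R_cellular glass = ln(141.1/101.1)/(2π×0.0465×16.1) = 0.07087 K/W
R_expanded polystyrene = ln(206.1/141.1)/(2π×0.0364×16.1) = 0.1029 K/W
R_total = 0.1739 K/W
Q = ΔT/R_total = 74/0.1739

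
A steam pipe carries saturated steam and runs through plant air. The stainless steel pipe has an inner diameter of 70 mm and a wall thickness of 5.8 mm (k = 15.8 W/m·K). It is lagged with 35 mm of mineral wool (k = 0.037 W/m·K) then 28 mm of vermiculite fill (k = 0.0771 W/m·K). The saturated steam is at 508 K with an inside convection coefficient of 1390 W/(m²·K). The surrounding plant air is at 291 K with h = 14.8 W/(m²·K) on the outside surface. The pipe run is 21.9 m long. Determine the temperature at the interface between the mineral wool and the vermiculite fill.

Per-layer cylindrical resistances, series-summed:
R_inner film = 1/(h_i·2πr₁L) = 1/(1390×2π×0.035×21.9) = 1.494×10^-4 K/W
R_stainless steel pipe wall = ln(40.8/35)/(2π×15.8×21.9) = 7.053×10^-5 K/W
R_mineral wool = ln(75.8/40.8)/(2π×0.037×21.9) = 0.1217 K/W
R_vermiculite fill = ln(103.8/75.8)/(2π×0.0771×21.9) = 0.02963 K/W
R_outer film = 1/(h_o·2πr_oL) = 1/(14.8×2π×0.1038×21.9) = 0.004731 K/W
R_total = 0.1562 K/W
Q = ΔT/R_total = 217/0.1562
Q = 1390 W
T_interface = T_inner − Q·ΣR(inner→interface) = 508 − 1390×0.1219

T ≈ 339 K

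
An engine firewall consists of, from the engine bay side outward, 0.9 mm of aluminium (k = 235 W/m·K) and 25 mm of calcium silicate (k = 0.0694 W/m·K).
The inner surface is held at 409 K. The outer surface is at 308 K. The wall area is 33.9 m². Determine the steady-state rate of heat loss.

Q ≈ 9500 W

Series thermal resistances:
R_aluminium = L/(kA) = 0.0009/(235×33.9) = 1.13×10^-7 K/W
R_calcium silicate = L/(kA) = 0.025/(0.0694×33.9) = 0.01063 K/W
R_total = 0.01063 K/W
Q = ΔT / R_total = 101 / 0.01063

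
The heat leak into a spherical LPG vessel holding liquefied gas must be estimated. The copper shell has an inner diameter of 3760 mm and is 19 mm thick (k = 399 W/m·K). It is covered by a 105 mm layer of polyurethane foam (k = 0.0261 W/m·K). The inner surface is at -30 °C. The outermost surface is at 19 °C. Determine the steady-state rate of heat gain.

Spherical conduction: R = (1/r_in − 1/r_out)/(4πk) per layer; series-sum.
R_copper shell = (1/1.88 − 1/1.899)/(4π×399) = 1.061×10^-6 K/W
R_polyurethane foam = (1/1.899 − 1/2.004)/(4π×0.0261) = 0.08412 K/W
R_total = 0.08412 K/W
Q = ΔT/R_total = 49/0.08412

Q ≈ 582 W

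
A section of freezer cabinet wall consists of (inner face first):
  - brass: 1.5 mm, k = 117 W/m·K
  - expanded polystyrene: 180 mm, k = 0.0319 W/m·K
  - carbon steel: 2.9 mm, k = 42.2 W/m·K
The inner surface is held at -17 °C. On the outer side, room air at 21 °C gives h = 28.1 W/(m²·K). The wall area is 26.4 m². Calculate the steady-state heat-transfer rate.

Q ≈ 177 W

Using the resistance-network approach (series):
R_brass = L/(kA) = 0.0015/(117×26.4) = 4.856×10^-7 K/W
R_expanded polystyrene = L/(kA) = 0.18/(0.0319×26.4) = 0.2137 K/W
R_carbon steel = L/(kA) = 0.0029/(42.2×26.4) = 2.603×10^-6 K/W
R_outer film = 1/(h_o·A) = 1/(28.1×26.4) = 0.001348 K/W
R_total = 0.2151 K/W
Q = ΔT / R_total = 38 / 0.2151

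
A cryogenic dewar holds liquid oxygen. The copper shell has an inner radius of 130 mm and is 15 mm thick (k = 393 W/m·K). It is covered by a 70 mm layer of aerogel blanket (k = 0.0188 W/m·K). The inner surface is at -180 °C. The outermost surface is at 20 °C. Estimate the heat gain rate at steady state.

Q ≈ 21 W

Radial (spherical) resistances in series:
R_copper shell = (1/0.13 − 1/0.145)/(4π×393) = 1.611×10^-4 K/W
R_aerogel blanket = (1/0.145 − 1/0.215)/(4π×0.0188) = 9.504 K/W
R_total = 9.505 K/W
Q = ΔT/R_total = 200/9.505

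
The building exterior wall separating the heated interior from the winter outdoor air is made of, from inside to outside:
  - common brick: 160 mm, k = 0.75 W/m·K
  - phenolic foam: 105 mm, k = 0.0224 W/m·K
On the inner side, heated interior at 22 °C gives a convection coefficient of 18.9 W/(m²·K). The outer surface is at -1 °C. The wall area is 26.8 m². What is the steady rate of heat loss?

Q ≈ 124 W

Series thermal resistances:
R_inner film = 1/(h_i·A) = 1/(18.9×26.8) = 0.001974 K/W
R_common brick = L/(kA) = 0.16/(0.75×26.8) = 0.00796 K/W
R_phenolic foam = L/(kA) = 0.105/(0.0224×26.8) = 0.1749 K/W
R_total = 0.1848 K/W
Q = ΔT / R_total = 23 / 0.1848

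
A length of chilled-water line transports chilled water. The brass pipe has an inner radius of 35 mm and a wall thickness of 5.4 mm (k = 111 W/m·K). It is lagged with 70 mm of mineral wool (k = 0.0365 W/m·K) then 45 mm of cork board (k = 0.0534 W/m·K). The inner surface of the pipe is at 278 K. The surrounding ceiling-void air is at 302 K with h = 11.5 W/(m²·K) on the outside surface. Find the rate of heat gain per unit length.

q′ ≈ 4.37 W/m

Radial resistances (cylindrical: R_cond = ln(r_o/r_i)/(2πkL), R_conv = 1/(h·2πrL)):
R_brass pipe wall = ln(40.4/35)/(2π×111×1) = 2.057×10^-4 K/W
R_mineral wool = ln(110.4/40.4)/(2π×0.0365×1) = 4.383 K/W
R_cork board = ln(155.4/110.4)/(2π×0.0534×1) = 1.019 K/W
R_outer film = 1/(h_o·2πr_oL) = 1/(11.5×2π×0.1554×1) = 0.08906 K/W
R_total = 5.492 K/W
Q = ΔT/R_total = 24/5.492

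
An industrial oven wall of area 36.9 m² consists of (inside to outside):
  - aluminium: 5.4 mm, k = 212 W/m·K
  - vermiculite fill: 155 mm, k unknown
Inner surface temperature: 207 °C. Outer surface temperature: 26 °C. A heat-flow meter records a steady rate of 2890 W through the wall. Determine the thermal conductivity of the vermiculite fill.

Treating each layer as a thermal resistance in series:
R_aluminium = L/(kA) = 0.0054/(212×36.9) = 6.903×10^-7 K/W
Sum of known resistances R_other = 6.903×10^-7 K/W
Total R = ΔT/Q = 181/2890 = 0.06263 K/W
R_vermiculite fill = R_total − R_other = 0.06263 K/W
k = L/(R·A) = 0.155/(0.06263×36.9)

k ≈ 0.0671 W/(m·K)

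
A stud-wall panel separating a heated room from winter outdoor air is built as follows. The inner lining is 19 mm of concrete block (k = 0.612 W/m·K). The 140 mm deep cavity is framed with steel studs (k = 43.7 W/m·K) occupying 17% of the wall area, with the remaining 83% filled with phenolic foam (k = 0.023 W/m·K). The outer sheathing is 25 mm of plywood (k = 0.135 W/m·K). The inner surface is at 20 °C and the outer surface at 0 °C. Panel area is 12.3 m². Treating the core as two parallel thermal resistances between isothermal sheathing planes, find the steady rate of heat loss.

Q ≈ 1050 W

Sheathing layers in series; stud and cavity paths in parallel between them.
R_inner = 0.019/(0.612×12.3) = 0.002524 K/W
R_stud  = 0.14/(43.7×0.17×12.3) = 0.001532 K/W
R_cav   = 0.14/(0.023×0.83×12.3) = 0.5962 K/W
1/R_core = 1/R_stud + 1/R_cav → R_core = 0.001528 K/W
R_outer = 0.025/(0.135×12.3) = 0.01506 K/W
R_total = 0.01911 K/W
Q = ΔT/R_total = 20/0.01911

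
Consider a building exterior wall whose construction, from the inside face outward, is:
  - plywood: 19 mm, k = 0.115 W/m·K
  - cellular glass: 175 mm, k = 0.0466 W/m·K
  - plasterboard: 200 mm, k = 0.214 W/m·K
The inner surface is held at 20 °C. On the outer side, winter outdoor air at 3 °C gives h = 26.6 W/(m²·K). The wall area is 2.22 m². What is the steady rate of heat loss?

Model the wall as resistances in series:
R_plywood = L/(kA) = 0.019/(0.115×2.22) = 0.07442 K/W
R_cellular glass = L/(kA) = 0.175/(0.0466×2.22) = 1.692 K/W
R_plasterboard = L/(kA) = 0.2/(0.214×2.22) = 0.421 K/W
R_outer film = 1/(h_o·A) = 1/(26.6×2.22) = 0.01693 K/W
R_total = 2.204 K/W
Q = ΔT / R_total = 17 / 2.204

Q ≈ 7.71 W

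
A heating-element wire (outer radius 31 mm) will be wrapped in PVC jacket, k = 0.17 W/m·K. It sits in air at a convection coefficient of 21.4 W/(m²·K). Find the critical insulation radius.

For a cylinder r_cr = k/h = 0.17/21.4
r_cr = 7.94 mm; since the bare radius (31 mm) is above r_cr, any added insulation will reduce heat loss.

r_cr ≈ 7.94 mm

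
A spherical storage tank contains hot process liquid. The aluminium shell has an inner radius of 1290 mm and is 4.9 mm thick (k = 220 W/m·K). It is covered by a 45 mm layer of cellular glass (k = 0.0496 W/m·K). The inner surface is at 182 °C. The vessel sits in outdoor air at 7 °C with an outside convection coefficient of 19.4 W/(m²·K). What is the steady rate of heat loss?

Each spherical layer contributes R = (1/r_i − 1/r_o)/(4πk):
R_aluminium shell = (1/1.29 − 1/1.2949)/(4π×220) = 1.061×10^-6 K/W
R_cellular glass = (1/1.2949 − 1/1.3399)/(4π×0.0496) = 0.04161 K/W
R_outer film = 1/(h·4πr_o²) = 1/(19.4×4π×1.3399²) = 0.002285 K/W
R_total = 0.0439 K/W
Q = ΔT/R_total = 175/0.0439

Q ≈ 3990 W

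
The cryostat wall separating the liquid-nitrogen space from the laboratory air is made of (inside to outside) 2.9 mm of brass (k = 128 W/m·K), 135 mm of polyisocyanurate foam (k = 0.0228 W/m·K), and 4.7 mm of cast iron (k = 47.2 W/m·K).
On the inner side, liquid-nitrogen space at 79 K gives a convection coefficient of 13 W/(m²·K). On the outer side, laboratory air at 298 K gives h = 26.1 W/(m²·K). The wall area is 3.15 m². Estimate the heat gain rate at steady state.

Series thermal resistances:
R_inner film = 1/(h_i·A) = 1/(13×3.15) = 0.02442 K/W
R_brass = L/(kA) = 0.0029/(128×3.15) = 7.192×10^-6 K/W
R_polyisocyanurate foam = L/(kA) = 0.135/(0.0228×3.15) = 1.88 K/W
R_cast iron = L/(kA) = 0.0047/(47.2×3.15) = 3.161×10^-5 K/W
R_outer film = 1/(h_o·A) = 1/(26.1×3.15) = 0.01216 K/W
R_total = 1.916 K/W
Q = ΔT / R_total = 219 / 1.916

Q ≈ 114 W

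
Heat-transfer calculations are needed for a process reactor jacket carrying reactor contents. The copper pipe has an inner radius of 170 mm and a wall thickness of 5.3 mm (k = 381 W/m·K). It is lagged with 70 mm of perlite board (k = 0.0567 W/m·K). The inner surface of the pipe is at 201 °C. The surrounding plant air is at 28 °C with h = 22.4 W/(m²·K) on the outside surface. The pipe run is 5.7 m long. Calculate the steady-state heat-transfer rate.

Per-layer cylindrical resistances, series-summed:
R_copper pipe wall = ln(175.3/170)/(2π×381×5.7) = 2.25×10^-6 K/W
R_perlite board = ln(245.3/175.3)/(2π×0.0567×5.7) = 0.1655 K/W
R_outer film = 1/(h_o·2πr_oL) = 1/(22.4×2π×0.2453×5.7) = 0.005082 K/W
R_total = 0.1705 K/W
Q = ΔT/R_total = 173/0.1705

Q ≈ 1010 W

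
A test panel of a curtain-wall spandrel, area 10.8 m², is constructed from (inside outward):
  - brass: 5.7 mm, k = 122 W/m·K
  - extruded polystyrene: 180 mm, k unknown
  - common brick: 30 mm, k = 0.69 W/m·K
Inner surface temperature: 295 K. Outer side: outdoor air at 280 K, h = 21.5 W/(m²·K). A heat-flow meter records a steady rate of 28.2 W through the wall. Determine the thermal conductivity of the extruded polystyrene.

Treating each layer as a thermal resistance in series:
R_brass = L/(kA) = 0.0057/(122×10.8) = 4.326×10^-6 K/W
R_common brick = L/(kA) = 0.03/(0.69×10.8) = 0.004026 K/W
R_outer film = 1/(h_o·A) = 1/(21.5×10.8) = 0.004307 K/W
Sum of known resistances R_other = 0.008337 K/W
Total R = ΔT/Q = 15/28.2 = 0.5319 K/W
R_extruded polystyrene = R_total − R_other = 0.5236 K/W
k = L/(R·A) = 0.18/(0.5236×10.8)

k ≈ 0.0318 W/(m·K)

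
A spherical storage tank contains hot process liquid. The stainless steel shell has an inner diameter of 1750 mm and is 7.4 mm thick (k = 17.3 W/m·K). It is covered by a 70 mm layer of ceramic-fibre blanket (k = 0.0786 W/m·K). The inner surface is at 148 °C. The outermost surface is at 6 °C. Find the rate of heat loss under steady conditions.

Spherical conduction: R = (1/r_in − 1/r_out)/(4πk) per layer; series-sum.
R_stainless steel shell = (1/0.875 − 1/0.8824)/(4π×17.3) = 4.409×10^-5 K/W
R_ceramic-fibre blanket = (1/0.8824 − 1/0.9524)/(4π×0.0786) = 0.08433 K/W
R_total = 0.08437 K/W
Q = ΔT/R_total = 142/0.08437

Q ≈ 1680 W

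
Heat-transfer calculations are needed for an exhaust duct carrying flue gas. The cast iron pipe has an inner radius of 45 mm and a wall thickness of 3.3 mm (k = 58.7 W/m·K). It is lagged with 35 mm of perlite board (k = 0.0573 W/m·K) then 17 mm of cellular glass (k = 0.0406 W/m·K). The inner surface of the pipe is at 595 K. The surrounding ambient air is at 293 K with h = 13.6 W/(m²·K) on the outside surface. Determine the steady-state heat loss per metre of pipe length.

q′ ≈ 128 W/m

Treating each annulus and film as a series resistance:
R_cast iron pipe wall = ln(48.3/45)/(2π×58.7×1) = 1.919×10^-4 K/W
R_perlite board = ln(83.3/48.3)/(2π×0.0573×1) = 1.514 K/W
R_cellular glass = ln(100.3/83.3)/(2π×0.0406×1) = 0.728 K/W
R_outer film = 1/(h_o·2πr_oL) = 1/(13.6×2π×0.1003×1) = 0.1167 K/W
R_total = 2.359 K/W
Q = ΔT/R_total = 302/2.359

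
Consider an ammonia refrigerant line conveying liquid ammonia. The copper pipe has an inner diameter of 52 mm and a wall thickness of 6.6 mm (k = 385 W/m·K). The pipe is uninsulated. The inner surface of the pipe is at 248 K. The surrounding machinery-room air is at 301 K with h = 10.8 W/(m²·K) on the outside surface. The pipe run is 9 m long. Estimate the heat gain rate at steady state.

Q ≈ 1050 W

Radial resistances (cylindrical: R_cond = ln(r_o/r_i)/(2πkL), R_conv = 1/(h·2πrL)):
R_copper pipe wall = ln(32.6/26)/(2π×385×9) = 1.039×10^-5 K/W
R_outer film = 1/(h_o·2πr_oL) = 1/(10.8×2π×0.0326×9) = 0.05023 K/W
R_total = 0.05024 K/W
Q = ΔT/R_total = 53/0.05024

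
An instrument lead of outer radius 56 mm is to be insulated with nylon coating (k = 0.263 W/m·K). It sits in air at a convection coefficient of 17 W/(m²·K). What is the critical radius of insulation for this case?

For a cylinder r_cr = k/h = 0.263/17
r_cr = 15.5 mm; since the bare radius (56 mm) is above r_cr, any added insulation will reduce heat loss.

r_cr ≈ 15.5 mm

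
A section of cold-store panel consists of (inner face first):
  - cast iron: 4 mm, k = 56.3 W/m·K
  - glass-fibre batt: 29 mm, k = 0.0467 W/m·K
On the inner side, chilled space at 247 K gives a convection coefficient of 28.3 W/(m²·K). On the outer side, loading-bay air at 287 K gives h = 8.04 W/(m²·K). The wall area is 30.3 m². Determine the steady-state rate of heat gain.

Q ≈ 1550 W

Using the resistance-network approach (series):
R_inner film = 1/(h_i·A) = 1/(28.3×30.3) = 0.001166 K/W
R_cast iron = L/(kA) = 0.004/(56.3×30.3) = 2.345×10^-6 K/W
R_glass-fibre batt = L/(kA) = 0.029/(0.0467×30.3) = 0.02049 K/W
R_outer film = 1/(h_o·A) = 1/(8.04×30.3) = 0.004105 K/W
R_total = 0.02577 K/W
Q = ΔT / R_total = 40 / 0.02577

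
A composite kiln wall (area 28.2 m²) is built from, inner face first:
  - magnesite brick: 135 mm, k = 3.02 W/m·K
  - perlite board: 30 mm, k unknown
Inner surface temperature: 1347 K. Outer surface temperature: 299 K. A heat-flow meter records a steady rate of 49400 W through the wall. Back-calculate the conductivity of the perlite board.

k ≈ 0.0542 W/(m·K)

Thermal resistances in series:
R_magnesite brick = L/(kA) = 0.135/(3.02×28.2) = 0.001585 K/W
Sum of known resistances R_other = 0.001585 K/W
Total R = ΔT/Q = 1048/49400 = 0.02121 K/W
R_perlite board = R_total − R_other = 0.01963 K/W
k = L/(R·A) = 0.03/(0.01963×28.2)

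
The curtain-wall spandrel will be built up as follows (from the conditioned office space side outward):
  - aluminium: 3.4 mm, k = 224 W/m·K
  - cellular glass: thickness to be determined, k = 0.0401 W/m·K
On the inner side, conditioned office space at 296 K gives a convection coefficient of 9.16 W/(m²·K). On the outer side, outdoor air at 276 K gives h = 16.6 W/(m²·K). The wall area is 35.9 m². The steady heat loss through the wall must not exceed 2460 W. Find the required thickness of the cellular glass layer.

L ≈ 4.91 mm

Series thermal resistances:
R_inner film = 1/(h_i·A) = 1/(9.16×35.9) = 0.003041 K/W
R_aluminium = L/(kA) = 0.0034/(224×35.9) = 4.228×10^-7 K/W
R_outer film = 1/(h_o·A) = 1/(16.6×35.9) = 0.001678 K/W
Sum of the known resistances R_other = 0.004719 K/W
Required total resistance R_tot = ΔT/Q_allow = 20/2460 = 0.00813 K/W
R_cellular glass = R_tot − R_other = 0.003411 K/W
L = R·k·A = 0.003411×0.0401×35.9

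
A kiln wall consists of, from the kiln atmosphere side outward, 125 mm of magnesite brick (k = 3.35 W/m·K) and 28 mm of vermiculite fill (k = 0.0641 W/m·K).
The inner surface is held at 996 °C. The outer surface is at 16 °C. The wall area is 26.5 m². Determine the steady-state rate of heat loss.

Treating each layer as a thermal resistance in series:
R_magnesite brick = L/(kA) = 0.125/(3.35×26.5) = 0.001408 K/W
R_vermiculite fill = L/(kA) = 0.028/(0.0641×26.5) = 0.01648 K/W
R_total = 0.01789 K/W
Q = ΔT / R_total = 980 / 0.01789

Q ≈ 54800 W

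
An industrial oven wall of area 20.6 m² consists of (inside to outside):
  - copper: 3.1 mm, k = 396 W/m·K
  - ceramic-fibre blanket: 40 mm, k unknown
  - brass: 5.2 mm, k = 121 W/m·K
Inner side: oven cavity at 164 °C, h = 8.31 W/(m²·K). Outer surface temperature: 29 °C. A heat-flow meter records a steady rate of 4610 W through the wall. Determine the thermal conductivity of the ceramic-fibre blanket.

k ≈ 0.0828 W/(m·K)

Series thermal resistances:
R_inner film = 1/(h_i·A) = 1/(8.31×20.6) = 0.005842 K/W
R_copper = L/(kA) = 0.0031/(396×20.6) = 3.8×10^-7 K/W
R_brass = L/(kA) = 0.0052/(121×20.6) = 2.086×10^-6 K/W
Sum of known resistances R_other = 0.005844 K/W
Total R = ΔT/Q = 135/4610 = 0.02928 K/W
R_ceramic-fibre blanket = R_total − R_other = 0.02344 K/W
k = L/(R·A) = 0.04/(0.02344×20.6)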